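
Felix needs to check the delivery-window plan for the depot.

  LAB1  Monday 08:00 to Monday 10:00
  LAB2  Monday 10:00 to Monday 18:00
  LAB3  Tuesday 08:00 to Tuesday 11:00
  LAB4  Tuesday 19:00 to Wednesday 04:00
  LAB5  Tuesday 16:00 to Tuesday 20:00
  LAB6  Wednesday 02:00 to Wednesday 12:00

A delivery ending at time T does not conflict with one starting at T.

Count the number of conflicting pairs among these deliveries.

Two intervals overlap when each starts before the other ends.
Sorted by start: LAB1, LAB2, LAB3, LAB5, LAB4, LAB6.
LAB2 starts exactly when LAB1 ends (back-to-back, no overlap), so LAB1 has no further overlaps.
LAB3 starts after LAB2 ends, so LAB2 has no further overlaps.
LAB5 starts after LAB3 ends, so LAB3 has no further overlaps.
LAB4 starts before LAB5 ends → LAB5 and LAB4 overlap.
LAB6 starts after LAB5 ends.
LAB6 starts before LAB4 ends → LAB4 and LAB6 overlap.
Overlapping pairs: LAB4 & LAB5, LAB4 & LAB6 — 2 in total.

2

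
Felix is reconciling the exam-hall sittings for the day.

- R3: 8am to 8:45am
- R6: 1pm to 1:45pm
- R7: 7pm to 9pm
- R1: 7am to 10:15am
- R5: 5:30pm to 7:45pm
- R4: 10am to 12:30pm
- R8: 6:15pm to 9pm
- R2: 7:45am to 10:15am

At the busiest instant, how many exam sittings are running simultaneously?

3

Sort all start/end points and keep a running count:
7am start R1 → 1
7:45am start R2 → 2
8am start R3 → 3
8:45am end R3 → 2
10am start R4 → 3
10:15am end R1 → 2
10:15am end R2 → 1
12:30pm end R4 → 0
1pm start R6 → 1
1:45pm end R6 → 0
5:30pm start R5 → 1
6:15pm start R8 → 2
7pm start R7 → 3
7:45pm end R5 → 2
9pm end R7 → 1
9pm end R8 → 0
Peak is 3, at 8am (R1, R2, R3).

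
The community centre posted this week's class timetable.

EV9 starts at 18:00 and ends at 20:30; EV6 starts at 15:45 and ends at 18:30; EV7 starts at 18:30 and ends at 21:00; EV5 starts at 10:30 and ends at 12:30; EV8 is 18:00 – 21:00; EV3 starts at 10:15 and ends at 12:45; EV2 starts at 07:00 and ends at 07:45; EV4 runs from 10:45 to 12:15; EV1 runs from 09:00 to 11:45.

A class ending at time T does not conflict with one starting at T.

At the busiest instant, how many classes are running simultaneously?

Walk through starts and ends in time order (an end at T is processed before a start at T):
07:00 start EV2 → 1
07:45 end EV2 → 0
09:00 start EV1 → 1
10:15 start EV3 → 2
10:30 start EV5 → 3
10:45 start EV4 → 4
11:45 end EV1 → 3
12:15 end EV4 → 2
12:30 end EV5 → 1
12:45 end EV3 → 0
15:45 start EV6 → 1
18:00 start EV8 → 2
18:00 start EV9 → 3
18:30 end EV6 → 2
18:30 start EV7 → 3
20:30 end EV9 → 2
21:00 end EV7 → 1
21:00 end EV8 → 0
Peak is 4, at 10:45 (EV1, EV3, EV4, EV5).

4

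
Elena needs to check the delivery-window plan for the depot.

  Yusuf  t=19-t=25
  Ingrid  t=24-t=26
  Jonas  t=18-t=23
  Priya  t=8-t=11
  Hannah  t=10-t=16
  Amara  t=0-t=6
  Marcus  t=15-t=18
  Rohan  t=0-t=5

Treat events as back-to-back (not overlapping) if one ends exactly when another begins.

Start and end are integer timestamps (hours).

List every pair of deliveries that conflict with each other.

Amara & Rohan, Hannah & Marcus, Hannah & Priya, Ingrid & Yusuf, Jonas & Yusuf

Sorted by start: Rohan, Amara, Priya, Hannah, Marcus, Jonas, Yusuf, Ingrid.
Amara starts before Rohan ends → Rohan and Amara overlap.
Priya starts after Rohan ends; Rohan is clear from here.
Priya starts after Amara ends; Amara is clear from here.
Hannah starts before Priya ends → Priya and Hannah overlap.
Marcus starts after Priya ends; Priya is clear from here.
Marcus starts before Hannah ends → Hannah and Marcus overlap.
Jonas starts after Hannah ends; Hannah is clear from here.
Jonas starts exactly when Marcus ends (back-to-back, no overlap); Marcus is clear from here.
Yusuf starts before Jonas ends → Jonas and Yusuf overlap.
Ingrid starts after Jonas ends.
Ingrid starts before Yusuf ends → Yusuf and Ingrid overlap.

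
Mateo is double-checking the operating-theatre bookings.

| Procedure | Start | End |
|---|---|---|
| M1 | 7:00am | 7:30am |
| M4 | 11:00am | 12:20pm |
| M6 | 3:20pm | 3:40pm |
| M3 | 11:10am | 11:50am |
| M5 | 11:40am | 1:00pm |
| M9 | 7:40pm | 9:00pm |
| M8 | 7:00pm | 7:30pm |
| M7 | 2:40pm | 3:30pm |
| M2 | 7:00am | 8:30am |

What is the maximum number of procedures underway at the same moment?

Walk through starts and ends in time order (an end at T is processed before a start at T):
7:00am start M1 → 1
7:00am start M2 → 2
7:30am end M1 → 1
8:30am end M2 → 0
11:00am start M4 → 1
11:10am start M3 → 2
11:40am start M5 → 3
11:50am end M3 → 2
12:20pm end M4 → 1
1:00pm end M5 → 0
2:40pm start M7 → 1
3:20pm start M6 → 2
3:30pm end M7 → 1
3:40pm end M6 → 0
7:00pm start M8 → 1
7:30pm end M8 → 0
7:40pm start M9 → 1
9:00pm end M9 → 0
Peak is 3, at 11:40am (M3, M4, M5).

3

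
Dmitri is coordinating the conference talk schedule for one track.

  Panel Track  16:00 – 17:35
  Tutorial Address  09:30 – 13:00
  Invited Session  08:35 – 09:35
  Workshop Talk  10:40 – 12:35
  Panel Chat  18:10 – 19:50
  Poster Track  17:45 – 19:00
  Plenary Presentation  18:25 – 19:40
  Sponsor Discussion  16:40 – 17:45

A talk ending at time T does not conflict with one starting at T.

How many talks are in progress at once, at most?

Sweep the timeline, counting +1 at each start and −1 at each end (ends before starts at a tie):
08:35 start Invited Session → 1
09:30 start Tutorial Address → 2
09:35 end Invited Session → 1
10:40 start Workshop Talk → 2
12:35 end Workshop Talk → 1
13:00 end Tutorial Address → 0
16:00 start Panel Track → 1
16:40 start Sponsor Discussion → 2
17:35 end Panel Track → 1
17:45 end Sponsor Discussion → 0
17:45 start Poster Track → 1
18:10 start Panel Chat → 2
18:25 start Plenary Presentation → 3
19:00 end Poster Track → 2
19:40 end Plenary Presentation → 1
19:50 end Panel Chat → 0
Peak is 3, at 18:25 (Panel Chat, Plenary Presentation, Poster Track).

3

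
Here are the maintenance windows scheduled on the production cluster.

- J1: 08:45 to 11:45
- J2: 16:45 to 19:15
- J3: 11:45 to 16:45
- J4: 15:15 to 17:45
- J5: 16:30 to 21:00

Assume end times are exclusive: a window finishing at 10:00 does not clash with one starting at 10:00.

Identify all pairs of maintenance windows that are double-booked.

Sorted by start: J1, J3, J4, J5, J2.
J3 starts exactly when J1 ends (back-to-back, no overlap), so J1 has no further overlaps.
J4 starts before J3 ends → J3 and J4 overlap.
J5 starts before J3 ends → J3 and J5 overlap.
J2 starts exactly when J3 ends (back-to-back, no overlap).
J5 starts before J4 ends → J4 and J5 overlap.
J2 starts before J4 ends → J4 and J2 overlap.
J2 starts before J5 ends → J5 and J2 overlap.

J2 & J4, J2 & J5, J3 & J4, J3 & J5, J4 & J5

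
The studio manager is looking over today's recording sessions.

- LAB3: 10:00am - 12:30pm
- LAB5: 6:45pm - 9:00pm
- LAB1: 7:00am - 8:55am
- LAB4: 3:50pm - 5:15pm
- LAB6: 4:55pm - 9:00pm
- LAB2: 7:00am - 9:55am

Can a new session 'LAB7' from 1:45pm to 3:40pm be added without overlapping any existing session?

LAB1: ends 8:55am at or before LAB7 starts 1:45pm → clear.
LAB2: ends 9:55am at or before LAB7 starts 1:45pm → clear.
LAB3: ends 12:30pm at or before LAB7 starts 1:45pm → clear.
LAB4: starts 3:50pm at or after LAB7 ends 3:40pm → clear.
LAB6: starts 4:55pm at or after LAB7 ends 3:40pm → clear.
LAB5: starts 6:45pm at or after LAB7 ends 3:40pm → clear.

Yes — the slot is free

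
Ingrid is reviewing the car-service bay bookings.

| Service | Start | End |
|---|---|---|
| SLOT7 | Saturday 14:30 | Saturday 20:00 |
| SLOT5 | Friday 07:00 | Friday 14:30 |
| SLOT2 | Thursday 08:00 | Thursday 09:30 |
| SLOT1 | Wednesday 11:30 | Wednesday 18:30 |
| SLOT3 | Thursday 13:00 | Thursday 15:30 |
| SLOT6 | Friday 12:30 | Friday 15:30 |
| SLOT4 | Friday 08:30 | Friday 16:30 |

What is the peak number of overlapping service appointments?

Walk through starts and ends in time order (an end at T is processed before a start at T):
Wednesday 11:30 start SLOT1 → 1
Wednesday 18:30 end SLOT1 → 0
Thursday 08:00 start SLOT2 → 1
Thursday 09:30 end SLOT2 → 0
Thursday 13:00 start SLOT3 → 1
Thursday 15:30 end SLOT3 → 0
Friday 07:00 start SLOT5 → 1
Friday 08:30 start SLOT4 → 2
Friday 12:30 start SLOT6 → 3
Friday 14:30 end SLOT5 → 2
Friday 15:30 end SLOT6 → 1
Friday 16:30 end SLOT4 → 0
Saturday 14:30 start SLOT7 → 1
Saturday 20:00 end SLOT7 → 0
Peak is 3, at Friday 12:30 (SLOT4, SLOT5, SLOT6).

3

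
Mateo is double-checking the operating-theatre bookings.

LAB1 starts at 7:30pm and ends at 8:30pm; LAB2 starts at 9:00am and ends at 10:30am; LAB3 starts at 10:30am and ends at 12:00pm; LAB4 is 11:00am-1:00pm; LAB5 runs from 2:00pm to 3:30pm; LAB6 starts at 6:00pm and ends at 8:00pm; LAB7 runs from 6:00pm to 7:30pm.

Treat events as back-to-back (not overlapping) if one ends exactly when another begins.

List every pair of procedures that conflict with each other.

Sorted by start: LAB2, LAB3, LAB4, LAB5, LAB6, LAB7, LAB1.
LAB3 starts exactly when LAB2 ends (back-to-back, no overlap), so nothing later overlaps LAB2 either.
LAB4 starts before LAB3 ends → LAB3 and LAB4 overlap.
LAB5 starts after LAB3 ends, so nothing later overlaps LAB3 either.
LAB5 starts after LAB4 ends, so nothing later overlaps LAB4 either.
LAB6 starts after LAB5 ends, so nothing later overlaps LAB5 either.
LAB7 starts before LAB6 ends → LAB6 and LAB7 overlap.
LAB1 starts before LAB6 ends → LAB6 and LAB1 overlap.
LAB1 starts exactly when LAB7 ends (back-to-back, no overlap).

LAB1 & LAB6, LAB3 & LAB4, LAB6 & LAB7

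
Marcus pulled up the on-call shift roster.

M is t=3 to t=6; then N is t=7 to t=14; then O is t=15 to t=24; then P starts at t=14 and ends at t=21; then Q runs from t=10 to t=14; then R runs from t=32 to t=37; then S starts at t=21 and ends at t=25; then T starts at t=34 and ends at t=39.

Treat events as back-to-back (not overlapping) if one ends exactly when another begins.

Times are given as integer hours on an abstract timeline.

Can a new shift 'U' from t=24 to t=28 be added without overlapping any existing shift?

No — it overlaps S

M: ends t=6 at or before U starts t=24 → clear.
N: ends t=14 at or before U starts t=24 → clear.
Q: ends t=14 at or before U starts t=24 → clear.
P: ends t=21 at or before U starts t=24 → clear.
O: ends t=24 at or before U starts t=24 → clear.
S: starts t=21 before U ends t=28, and ends t=25 after U starts t=24 → overlap.
R: starts t=32 at or after U ends t=28 → clear.
T: starts t=34 at or after U ends t=28 → clear.
U overlaps S.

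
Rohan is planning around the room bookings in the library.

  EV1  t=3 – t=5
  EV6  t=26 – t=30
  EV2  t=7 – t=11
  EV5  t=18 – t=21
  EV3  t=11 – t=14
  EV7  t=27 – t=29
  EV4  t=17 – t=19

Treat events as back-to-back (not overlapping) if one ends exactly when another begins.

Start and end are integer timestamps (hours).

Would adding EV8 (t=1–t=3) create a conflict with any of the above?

No — it doesn't clash with anything

EV1: starts t=3 at or after EV8 ends t=3 → clear.
EV2: starts t=7 at or after EV8 ends t=3 → clear.
EV3: starts t=11 at or after EV8 ends t=3 → clear.
EV4: starts t=17 at or after EV8 ends t=3 → clear.
EV5: starts t=18 at or after EV8 ends t=3 → clear.
EV6: starts t=26 at or after EV8 ends t=3 → clear.
EV7: starts t=27 at or after EV8 ends t=3 → clear.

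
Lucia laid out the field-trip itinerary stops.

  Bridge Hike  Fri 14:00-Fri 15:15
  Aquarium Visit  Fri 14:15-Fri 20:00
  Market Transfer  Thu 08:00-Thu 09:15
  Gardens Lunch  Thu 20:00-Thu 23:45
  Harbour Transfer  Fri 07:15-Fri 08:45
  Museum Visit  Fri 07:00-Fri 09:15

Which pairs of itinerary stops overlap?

Aquarium Visit & Bridge Hike, Harbour Transfer & Museum Visit

Sorted by start: Market Transfer, Gardens Lunch, Museum Visit, Harbour Transfer, Bridge Hike, Aquarium Visit.
Gardens Lunch starts after Market Transfer ends — done with Market Transfer.
Museum Visit starts after Gardens Lunch ends — done with Gardens Lunch.
Harbour Transfer starts before Museum Visit ends → Museum Visit and Harbour Transfer overlap.
Bridge Hike starts after Museum Visit ends — done with Museum Visit.
Bridge Hike starts after Harbour Transfer ends — done with Harbour Transfer.
Aquarium Visit starts before Bridge Hike ends → Bridge Hike and Aquarium Visit overlap.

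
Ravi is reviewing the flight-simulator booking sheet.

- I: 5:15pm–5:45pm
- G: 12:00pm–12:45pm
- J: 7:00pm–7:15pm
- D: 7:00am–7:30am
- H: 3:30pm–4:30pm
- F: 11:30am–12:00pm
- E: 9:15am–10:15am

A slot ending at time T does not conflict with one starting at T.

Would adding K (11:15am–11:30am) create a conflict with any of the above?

No — it doesn't clash with anything

D: ends 7:30am at or before K starts 11:15am → clear.
E: ends 10:15am at or before K starts 11:15am → clear.
F: starts 11:30am at or after K ends 11:30am → clear.
G: starts 12:00pm at or after K ends 11:30am → clear.
H: starts 3:30pm at or after K ends 11:30am → clear.
I: starts 5:15pm at or after K ends 11:30am → clear.
J: starts 7:00pm at or after K ends 11:30am → clear.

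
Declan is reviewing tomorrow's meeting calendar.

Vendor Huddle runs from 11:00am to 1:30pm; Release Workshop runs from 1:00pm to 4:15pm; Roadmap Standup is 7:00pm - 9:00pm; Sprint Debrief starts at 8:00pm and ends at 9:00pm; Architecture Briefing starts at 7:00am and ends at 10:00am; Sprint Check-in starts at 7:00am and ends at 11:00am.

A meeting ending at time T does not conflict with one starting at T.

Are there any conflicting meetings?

Sorted by start: Architecture Briefing, Sprint Check-in, Vendor Huddle, Release Workshop, Roadmap Standup, Sprint Debrief.
Sprint Check-in starts before Architecture Briefing ends → Architecture Briefing and Sprint Check-in overlap.
That's a conflict, so the schedule is not conflict-free.

Yes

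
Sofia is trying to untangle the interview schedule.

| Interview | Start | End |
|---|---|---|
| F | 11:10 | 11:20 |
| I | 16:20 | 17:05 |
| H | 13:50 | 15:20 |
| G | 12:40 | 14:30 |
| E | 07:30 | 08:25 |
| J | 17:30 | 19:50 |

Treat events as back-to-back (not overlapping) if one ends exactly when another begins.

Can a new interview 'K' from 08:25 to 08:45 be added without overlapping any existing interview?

Yes — the slot is free

E: ends 08:25 at or before K starts 08:25 → clear.
F: starts 11:10 at or after K ends 08:45 → clear.
G: starts 12:40 at or after K ends 08:45 → clear.
H: starts 13:50 at or after K ends 08:45 → clear.
I: starts 16:20 at or after K ends 08:45 → clear.
J: starts 17:30 at or after K ends 08:45 → clear.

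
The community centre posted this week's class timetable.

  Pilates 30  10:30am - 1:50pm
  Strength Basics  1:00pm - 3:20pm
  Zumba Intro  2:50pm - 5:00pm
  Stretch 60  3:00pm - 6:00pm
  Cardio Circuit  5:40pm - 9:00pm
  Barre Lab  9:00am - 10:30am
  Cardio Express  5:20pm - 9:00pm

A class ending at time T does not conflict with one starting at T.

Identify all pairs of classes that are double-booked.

Cardio Circuit & Cardio Express, Cardio Circuit & Stretch 60, Cardio Express & Stretch 60, Pilates 30 & Strength Basics, Strength Basics & Stretch 60, Strength Basics & Zumba Intro, Stretch 60 & Zumba Intro

Sorted by start: Barre Lab, Pilates 30, Strength Basics, Zumba Intro, Stretch 60, Cardio Express, Cardio Circuit.
Pilates 30 starts exactly when Barre Lab ends (back-to-back, no overlap), so nothing later overlaps Barre Lab either.
Strength Basics starts before Pilates 30 ends → Pilates 30 and Strength Basics overlap.
Zumba Intro starts after Pilates 30 ends, so nothing later overlaps Pilates 30 either.
Zumba Intro starts before Strength Basics ends → Strength Basics and Zumba Intro overlap.
Stretch 60 starts before Strength Basics ends → Strength Basics and Stretch 60 overlap.
Cardio Express starts after Strength Basics ends, so nothing later overlaps Strength Basics either.
Stretch 60 starts before Zumba Intro ends → Zumba Intro and Stretch 60 overlap.
Cardio Express starts after Zumba Intro ends, so nothing later overlaps Zumba Intro either.
Cardio Express starts before Stretch 60 ends → Stretch 60 and Cardio Express overlap.
Cardio Circuit starts before Stretch 60 ends → Stretch 60 and Cardio Circuit overlap.
Cardio Circuit starts before Cardio Express ends → Cardio Express and Cardio Circuit overlap.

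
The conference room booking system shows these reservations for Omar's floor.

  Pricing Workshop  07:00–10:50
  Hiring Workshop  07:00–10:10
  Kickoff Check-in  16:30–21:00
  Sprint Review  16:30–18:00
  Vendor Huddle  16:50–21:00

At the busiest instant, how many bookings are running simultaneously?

3

Sweep the timeline, counting +1 at each start and −1 at each end (ends before starts at a tie):
07:00 start Hiring Workshop → 1
07:00 start Pricing Workshop → 2
10:10 end Hiring Workshop → 1
10:50 end Pricing Workshop → 0
16:30 start Kickoff Check-in → 1
16:30 start Sprint Review → 2
16:50 start Vendor Huddle → 3
18:00 end Sprint Review → 2
21:00 end Kickoff Check-in → 1
21:00 end Vendor Huddle → 0
Peak is 3, at 16:50 (Kickoff Check-in, Sprint Review, Vendor Huddle).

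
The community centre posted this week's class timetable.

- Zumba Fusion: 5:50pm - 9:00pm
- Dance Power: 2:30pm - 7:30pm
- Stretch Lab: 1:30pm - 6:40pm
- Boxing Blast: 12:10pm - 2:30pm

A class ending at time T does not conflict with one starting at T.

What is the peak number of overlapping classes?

3

Walk through starts and ends in time order (an end at T is processed before a start at T):
12:10pm start Boxing Blast → 1
1:30pm start Stretch Lab → 2
2:30pm end Boxing Blast → 1
2:30pm start Dance Power → 2
5:50pm start Zumba Fusion → 3
6:40pm end Stretch Lab → 2
7:30pm end Dance Power → 1
9:00pm end Zumba Fusion → 0
Peak is 3, at 5:50pm (Dance Power, Stretch Lab, Zumba Fusion).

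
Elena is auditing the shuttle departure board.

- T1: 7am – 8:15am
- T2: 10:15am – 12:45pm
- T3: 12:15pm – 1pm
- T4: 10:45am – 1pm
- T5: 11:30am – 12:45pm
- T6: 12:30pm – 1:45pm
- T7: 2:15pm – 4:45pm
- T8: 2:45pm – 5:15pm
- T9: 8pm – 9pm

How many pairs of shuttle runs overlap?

11

Sorted by start: T1, T2, T4, T5, T3, T6, T7, T8, T9.
T2 starts after T1 ends — done with T1.
T4 starts before T2 ends → T2 and T4 overlap.
T5 starts before T2 ends → T2 and T5 overlap.
T3 starts before T2 ends → T2 and T3 overlap.
T6 starts before T2 ends → T2 and T6 overlap.
T7 starts after T2 ends — done with T2.
T5 starts before T4 ends → T4 and T5 overlap.
T3 starts before T4 ends → T4 and T3 overlap.
T6 starts before T4 ends → T4 and T6 overlap.
T7 starts after T4 ends — done with T4.
T3 starts before T5 ends → T5 and T3 overlap.
T6 starts before T5 ends → T5 and T6 overlap.
T7 starts after T5 ends — done with T5.
T6 starts before T3 ends → T3 and T6 overlap.
T7 starts after T3 ends — done with T3.
T7 starts after T6 ends — done with T6.
T8 starts before T7 ends → T7 and T8 overlap.
T9 starts after T7 ends.
T9 starts after T8 ends.
Overlapping pairs: T2 & T3, T2 & T4, T2 & T5, T2 & T6, T3 & T4, T3 & T5, T3 & T6, T4 & T5, T4 & T6, T5 & T6, T7 & T8 — 11 in total.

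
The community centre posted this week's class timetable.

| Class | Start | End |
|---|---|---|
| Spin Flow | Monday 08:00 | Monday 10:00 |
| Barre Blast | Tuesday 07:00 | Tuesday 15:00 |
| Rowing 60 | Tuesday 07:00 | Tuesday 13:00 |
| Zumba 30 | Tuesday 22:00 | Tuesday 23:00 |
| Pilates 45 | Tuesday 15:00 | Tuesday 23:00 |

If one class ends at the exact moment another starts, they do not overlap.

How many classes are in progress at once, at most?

2

Sort all start/end points and keep a running count:
Monday 08:00 start Spin Flow → 1
Monday 10:00 end Spin Flow → 0
Tuesday 07:00 start Barre Blast → 1
Tuesday 07:00 start Rowing 60 → 2
Tuesday 13:00 end Rowing 60 → 1
Tuesday 15:00 end Barre Blast → 0
Tuesday 15:00 start Pilates 45 → 1
Tuesday 22:00 start Zumba 30 → 2
Tuesday 23:00 end Pilates 45 → 1
Tuesday 23:00 end Zumba 30 → 0
Peak is 2, at Tuesday 07:00 (Barre Blast, Rowing 60).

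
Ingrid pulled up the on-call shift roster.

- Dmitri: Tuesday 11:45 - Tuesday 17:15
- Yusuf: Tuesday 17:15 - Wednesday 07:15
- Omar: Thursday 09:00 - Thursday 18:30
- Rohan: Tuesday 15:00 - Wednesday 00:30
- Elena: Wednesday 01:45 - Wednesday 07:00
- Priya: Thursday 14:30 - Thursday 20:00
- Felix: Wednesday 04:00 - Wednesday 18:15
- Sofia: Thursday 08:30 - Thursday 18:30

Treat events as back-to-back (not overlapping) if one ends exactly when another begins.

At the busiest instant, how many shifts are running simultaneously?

Walk through starts and ends in time order (an end at T is processed before a start at T):
Tuesday 11:45 start Dmitri → 1
Tuesday 15:00 start Rohan → 2
Tuesday 17:15 end Dmitri → 1
Tuesday 17:15 start Yusuf → 2
Wednesday 00:30 end Rohan → 1
Wednesday 01:45 start Elena → 2
Wednesday 04:00 start Felix → 3
Wednesday 07:00 end Elena → 2
Wednesday 07:15 end Yusuf → 1
Wednesday 18:15 end Felix → 0
Thursday 08:30 start Sofia → 1
Thursday 09:00 start Omar → 2
Thursday 14:30 start Priya → 3
Thursday 18:30 end Omar → 2
Thursday 18:30 end Sofia → 1
Thursday 20:00 end Priya → 0
Peak is 3, at Wednesday 04:00 (Elena, Felix, Yusuf).

3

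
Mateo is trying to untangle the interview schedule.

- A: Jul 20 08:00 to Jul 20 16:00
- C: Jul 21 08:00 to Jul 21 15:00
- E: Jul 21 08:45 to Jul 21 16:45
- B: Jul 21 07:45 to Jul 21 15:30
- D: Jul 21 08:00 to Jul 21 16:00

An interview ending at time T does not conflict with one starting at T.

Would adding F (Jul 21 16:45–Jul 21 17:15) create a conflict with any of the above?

A: ends Jul 20 16:00 at or before F starts Jul 21 16:45 → clear.
B: ends Jul 21 15:30 at or before F starts Jul 21 16:45 → clear.
C: ends Jul 21 15:00 at or before F starts Jul 21 16:45 → clear.
D: ends Jul 21 16:00 at or before F starts Jul 21 16:45 → clear.
E: ends Jul 21 16:45 at or before F starts Jul 21 16:45 → clear.

No — it doesn't clash with anything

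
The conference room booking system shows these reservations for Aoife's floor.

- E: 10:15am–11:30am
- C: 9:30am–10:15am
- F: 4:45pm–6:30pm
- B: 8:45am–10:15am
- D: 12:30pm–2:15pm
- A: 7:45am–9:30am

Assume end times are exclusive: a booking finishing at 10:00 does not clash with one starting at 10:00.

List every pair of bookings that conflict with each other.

Sorted by start: A, B, C, E, D, F.
B starts before A ends → A and B overlap.
C starts exactly when A ends (back-to-back, no overlap) — done with A.
C starts before B ends → B and C overlap.
E starts exactly when B ends (back-to-back, no overlap) — done with B.
E starts exactly when C ends (back-to-back, no overlap) — done with C.
D starts after E ends — done with E.
F starts after D ends.

A & B, B & C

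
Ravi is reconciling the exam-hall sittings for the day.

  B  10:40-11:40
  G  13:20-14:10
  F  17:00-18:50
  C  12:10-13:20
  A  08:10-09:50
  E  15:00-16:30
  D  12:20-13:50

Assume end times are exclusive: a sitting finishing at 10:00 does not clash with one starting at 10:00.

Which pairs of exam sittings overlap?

Two intervals overlap when each starts before the other ends.
Sorted by start: A, B, C, D, G, E, F.
B starts after A ends — done with A.
C starts after B ends — done with B.
D starts before C ends → C and D overlap.
G starts exactly when C ends (back-to-back, no overlap) — done with C.
G starts before D ends → D and G overlap.
E starts after D ends — done with D.
E starts after G ends — done with G.
F starts after E ends.

C & D, D & G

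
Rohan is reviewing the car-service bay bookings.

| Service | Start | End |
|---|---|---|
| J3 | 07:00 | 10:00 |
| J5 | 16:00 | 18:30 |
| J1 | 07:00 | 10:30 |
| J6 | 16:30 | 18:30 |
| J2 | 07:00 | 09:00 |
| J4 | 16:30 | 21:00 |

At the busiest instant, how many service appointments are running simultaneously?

Walk through starts and ends in time order (an end at T is processed before a start at T):
07:00 start J1 → 1
07:00 start J2 → 2
07:00 start J3 → 3
09:00 end J2 → 2
10:00 end J3 → 1
10:30 end J1 → 0
16:00 start J5 → 1
16:30 start J4 → 2
16:30 start J6 → 3
18:30 end J5 → 2
18:30 end J6 → 1
21:00 end J4 → 0
Peak is 3, at 07:00 (J1, J2, J3).

3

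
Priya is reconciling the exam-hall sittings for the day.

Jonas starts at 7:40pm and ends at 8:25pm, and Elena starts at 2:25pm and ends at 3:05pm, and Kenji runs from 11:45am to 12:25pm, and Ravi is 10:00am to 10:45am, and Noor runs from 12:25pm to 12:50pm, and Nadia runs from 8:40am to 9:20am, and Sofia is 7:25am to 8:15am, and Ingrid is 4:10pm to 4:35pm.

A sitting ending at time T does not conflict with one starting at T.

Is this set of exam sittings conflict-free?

Sorted by start: Sofia, Nadia, Ravi, Kenji, Noor, Elena, Ingrid, Jonas.
Nadia starts after Sofia ends — done with Sofia.
Ravi starts after Nadia ends — done with Nadia.
Kenji starts after Ravi ends — done with Ravi.
Noor starts exactly when Kenji ends (back-to-back, no overlap) — done with Kenji.
Elena starts after Noor ends — done with Noor.
Ingrid starts after Elena ends — done with Elena.
Jonas starts after Ingrid ends.
Every pair is clear; the schedule has no overlaps.

Yes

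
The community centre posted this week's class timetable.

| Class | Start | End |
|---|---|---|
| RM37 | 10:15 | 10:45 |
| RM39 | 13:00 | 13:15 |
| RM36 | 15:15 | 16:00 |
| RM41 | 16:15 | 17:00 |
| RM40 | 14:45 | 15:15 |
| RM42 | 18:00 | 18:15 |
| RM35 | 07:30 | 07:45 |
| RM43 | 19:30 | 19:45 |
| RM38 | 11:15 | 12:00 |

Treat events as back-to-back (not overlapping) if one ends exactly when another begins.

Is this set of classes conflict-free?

Sorted by start: RM35, RM37, RM38, RM39, RM40, RM36, RM41, RM42, RM43.
RM37 starts after RM35 ends, so RM35 has no further overlaps.
RM38 starts after RM37 ends, so RM37 has no further overlaps.
RM39 starts after RM38 ends, so RM38 has no further overlaps.
RM40 starts after RM39 ends, so RM39 has no further overlaps.
RM36 starts exactly when RM40 ends (back-to-back, no overlap), so RM40 has no further overlaps.
RM41 starts after RM36 ends, so RM36 has no further overlaps.
RM42 starts after RM41 ends, so RM41 has no further overlaps.
RM43 starts after RM42 ends.
Every pair is clear; the schedule has no overlaps.

Yes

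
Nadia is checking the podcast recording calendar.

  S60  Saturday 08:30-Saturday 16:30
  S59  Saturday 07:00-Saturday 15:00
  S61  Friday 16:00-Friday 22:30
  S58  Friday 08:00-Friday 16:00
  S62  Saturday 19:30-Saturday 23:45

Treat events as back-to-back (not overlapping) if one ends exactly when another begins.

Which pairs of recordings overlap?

Sorted by start: S58, S61, S59, S60, S62.
S61 starts exactly when S58 ends (back-to-back, no overlap) — done with S58.
S59 starts after S61 ends — done with S61.
S60 starts before S59 ends → S59 and S60 overlap.
S62 starts after S59 ends.
S62 starts after S60 ends.

S59 & S60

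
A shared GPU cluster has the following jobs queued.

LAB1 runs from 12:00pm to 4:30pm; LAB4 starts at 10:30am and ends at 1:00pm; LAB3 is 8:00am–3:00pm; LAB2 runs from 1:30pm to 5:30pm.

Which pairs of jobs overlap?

Sorted by start: LAB3, LAB4, LAB1, LAB2.
LAB4 starts before LAB3 ends → LAB3 and LAB4 overlap.
LAB1 starts before LAB3 ends → LAB3 and LAB1 overlap.
LAB2 starts before LAB3 ends → LAB3 and LAB2 overlap.
LAB1 starts before LAB4 ends → LAB4 and LAB1 overlap.
LAB2 starts after LAB4 ends.
LAB2 starts before LAB1 ends → LAB1 and LAB2 overlap.

LAB1 & LAB2, LAB1 & LAB3, LAB1 & LAB4, LAB2 & LAB3, LAB3 & LAB4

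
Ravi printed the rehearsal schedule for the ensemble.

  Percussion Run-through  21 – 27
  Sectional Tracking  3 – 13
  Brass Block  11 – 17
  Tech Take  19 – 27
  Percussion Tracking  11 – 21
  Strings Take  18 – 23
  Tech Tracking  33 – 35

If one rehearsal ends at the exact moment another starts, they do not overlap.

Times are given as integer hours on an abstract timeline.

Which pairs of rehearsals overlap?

Sorted by start: Sectional Tracking, Brass Block, Percussion Tracking, Strings Take, Tech Take, Percussion Run-through, Tech Tracking.
Brass Block starts before Sectional Tracking ends → Sectional Tracking and Brass Block overlap.
Percussion Tracking starts before Sectional Tracking ends → Sectional Tracking and Percussion Tracking overlap.
Strings Take starts after Sectional Tracking ends; Sectional Tracking is clear from here.
Percussion Tracking starts before Brass Block ends → Brass Block and Percussion Tracking overlap.
Strings Take starts after Brass Block ends; Brass Block is clear from here.
Strings Take starts before Percussion Tracking ends → Percussion Tracking and Strings Take overlap.
Tech Take starts before Percussion Tracking ends → Percussion Tracking and Tech Take overlap.
Percussion Run-through starts exactly when Percussion Tracking ends (back-to-back, no overlap); Percussion Tracking is clear from here.
Tech Take starts before Strings Take ends → Strings Take and Tech Take overlap.
Percussion Run-through starts before Strings Take ends → Strings Take and Percussion Run-through overlap.
Tech Tracking starts after Strings Take ends.
Percussion Run-through starts before Tech Take ends → Tech Take and Percussion Run-through overlap.
Tech Tracking starts after Tech Take ends.
Tech Tracking starts after Percussion Run-through ends.

Brass Block & Percussion Tracking, Brass Block & Sectional Tracking, Percussion Run-through & Strings Take, Percussion Run-through & Tech Take, Percussion Tracking & Sectional Tracking, Percussion Tracking & Strings Take, Percussion Tracking & Tech Take, Strings Take & Tech Take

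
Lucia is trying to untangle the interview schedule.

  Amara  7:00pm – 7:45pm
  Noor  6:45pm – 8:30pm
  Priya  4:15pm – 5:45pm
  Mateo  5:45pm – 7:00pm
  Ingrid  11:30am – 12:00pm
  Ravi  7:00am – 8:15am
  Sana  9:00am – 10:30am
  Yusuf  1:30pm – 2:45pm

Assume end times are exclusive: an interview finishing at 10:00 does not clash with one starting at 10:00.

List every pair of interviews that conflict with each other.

Sorted by start: Ravi, Sana, Ingrid, Yusuf, Priya, Mateo, Noor, Amara.
Sana starts after Ravi ends — done with Ravi.
Ingrid starts after Sana ends — done with Sana.
Yusuf starts after Ingrid ends — done with Ingrid.
Priya starts after Yusuf ends — done with Yusuf.
Mateo starts exactly when Priya ends (back-to-back, no overlap) — done with Priya.
Noor starts before Mateo ends → Mateo and Noor overlap.
Amara starts exactly when Mateo ends (back-to-back, no overlap).
Amara starts before Noor ends → Noor and Amara overlap.

Amara & Noor, Mateo & Noor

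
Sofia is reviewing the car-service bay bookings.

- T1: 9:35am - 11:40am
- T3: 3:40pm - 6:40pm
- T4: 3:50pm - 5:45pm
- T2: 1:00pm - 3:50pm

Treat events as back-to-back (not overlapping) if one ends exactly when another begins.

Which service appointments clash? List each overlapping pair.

Check each pair: they overlap iff neither finishes before the other starts.
Sorted by start: T1, T2, T3, T4.
T2 starts after T1 ends — done with T1.
T3 starts before T2 ends → T2 and T3 overlap.
T4 starts exactly when T2 ends (back-to-back, no overlap).
T4 starts before T3 ends → T3 and T4 overlap.

T2 & T3, T3 & T4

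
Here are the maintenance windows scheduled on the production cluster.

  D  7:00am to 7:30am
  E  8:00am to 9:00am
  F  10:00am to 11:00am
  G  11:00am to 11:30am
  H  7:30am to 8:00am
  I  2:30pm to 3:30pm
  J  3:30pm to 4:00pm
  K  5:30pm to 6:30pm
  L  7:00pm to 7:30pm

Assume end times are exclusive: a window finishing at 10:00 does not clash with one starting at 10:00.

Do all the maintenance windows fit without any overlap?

Yes

Sorted by start: D, H, E, F, G, I, J, K, L.
H starts exactly when D ends (back-to-back, no overlap) — done with D.
E starts exactly when H ends (back-to-back, no overlap) — done with H.
F starts after E ends — done with E.
G starts exactly when F ends (back-to-back, no overlap) — done with F.
I starts after G ends — done with G.
J starts exactly when I ends (back-to-back, no overlap) — done with I.
K starts after J ends — done with J.
L starts after K ends.
Every pair is clear; the schedule has no overlaps.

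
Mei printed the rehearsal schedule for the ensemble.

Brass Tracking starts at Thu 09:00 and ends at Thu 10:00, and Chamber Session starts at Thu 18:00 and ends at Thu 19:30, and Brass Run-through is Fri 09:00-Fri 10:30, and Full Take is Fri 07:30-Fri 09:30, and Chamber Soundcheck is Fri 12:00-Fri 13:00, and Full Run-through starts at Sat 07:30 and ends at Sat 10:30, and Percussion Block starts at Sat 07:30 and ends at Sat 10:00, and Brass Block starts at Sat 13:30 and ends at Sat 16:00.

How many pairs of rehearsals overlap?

Sorted by start: Brass Tracking, Chamber Session, Full Take, Brass Run-through, Chamber Soundcheck, Full Run-through, Percussion Block, Brass Block.
Chamber Session starts after Brass Tracking ends, so nothing later overlaps Brass Tracking either.
Full Take starts after Chamber Session ends, so nothing later overlaps Chamber Session either.
Brass Run-through starts before Full Take ends → Full Take and Brass Run-through overlap.
Chamber Soundcheck starts after Full Take ends, so nothing later overlaps Full Take either.
Chamber Soundcheck starts after Brass Run-through ends, so nothing later overlaps Brass Run-through either.
Full Run-through starts after Chamber Soundcheck ends, so nothing later overlaps Chamber Soundcheck either.
Percussion Block starts before Full Run-through ends → Full Run-through and Percussion Block overlap.
Brass Block starts after Full Run-through ends.
Brass Block starts after Percussion Block ends.
Overlapping pairs: Brass Run-through & Full Take, Full Run-through & Percussion Block — 2 in total.

2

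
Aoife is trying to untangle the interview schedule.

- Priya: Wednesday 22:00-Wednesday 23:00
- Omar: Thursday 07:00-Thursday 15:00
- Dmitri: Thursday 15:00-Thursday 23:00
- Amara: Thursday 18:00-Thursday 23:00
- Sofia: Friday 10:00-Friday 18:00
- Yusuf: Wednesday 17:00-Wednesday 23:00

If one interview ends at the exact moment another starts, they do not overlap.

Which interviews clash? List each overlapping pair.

Amara & Dmitri, Priya & Yusuf

Sorted by start: Yusuf, Priya, Omar, Dmitri, Amara, Sofia.
Priya starts before Yusuf ends → Yusuf and Priya overlap.
Omar starts after Yusuf ends — done with Yusuf.
Omar starts after Priya ends — done with Priya.
Dmitri starts exactly when Omar ends (back-to-back, no overlap) — done with Omar.
Amara starts before Dmitri ends → Dmitri and Amara overlap.
Sofia starts after Dmitri ends.
Sofia starts after Amara ends.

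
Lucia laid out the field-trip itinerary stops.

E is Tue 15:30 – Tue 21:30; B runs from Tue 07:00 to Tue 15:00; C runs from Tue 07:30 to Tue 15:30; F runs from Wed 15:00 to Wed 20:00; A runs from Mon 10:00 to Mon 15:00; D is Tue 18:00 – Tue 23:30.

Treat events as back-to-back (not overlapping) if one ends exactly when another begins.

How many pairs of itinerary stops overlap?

Sorted by start: A, B, C, E, D, F.
B starts after A ends, so A has no further overlaps.
C starts before B ends → B and C overlap.
E starts after B ends, so B has no further overlaps.
E starts exactly when C ends (back-to-back, no overlap), so C has no further overlaps.
D starts before E ends → E and D overlap.
F starts after E ends.
F starts after D ends.
Overlapping pairs: B & C, D & E — 2 in total.

2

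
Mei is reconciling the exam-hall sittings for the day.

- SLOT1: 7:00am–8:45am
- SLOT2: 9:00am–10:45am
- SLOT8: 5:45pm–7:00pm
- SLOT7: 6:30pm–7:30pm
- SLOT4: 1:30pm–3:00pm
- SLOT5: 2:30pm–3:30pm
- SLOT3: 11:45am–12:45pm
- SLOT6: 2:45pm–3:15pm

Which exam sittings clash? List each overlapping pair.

SLOT4 & SLOT5, SLOT4 & SLOT6, SLOT5 & SLOT6, SLOT7 & SLOT8

Sorted by start: SLOT1, SLOT2, SLOT3, SLOT4, SLOT5, SLOT6, SLOT8, SLOT7.
SLOT2 starts after SLOT1 ends, so nothing later overlaps SLOT1 either.
SLOT3 starts after SLOT2 ends, so nothing later overlaps SLOT2 either.
SLOT4 starts after SLOT3 ends, so nothing later overlaps SLOT3 either.
SLOT5 starts before SLOT4 ends → SLOT4 and SLOT5 overlap.
SLOT6 starts before SLOT4 ends → SLOT4 and SLOT6 overlap.
SLOT8 starts after SLOT4 ends, so nothing later overlaps SLOT4 either.
SLOT6 starts before SLOT5 ends → SLOT5 and SLOT6 overlap.
SLOT8 starts after SLOT5 ends, so nothing later overlaps SLOT5 either.
SLOT8 starts after SLOT6 ends, so nothing later overlaps SLOT6 either.
SLOT7 starts before SLOT8 ends → SLOT8 and SLOT7 overlap.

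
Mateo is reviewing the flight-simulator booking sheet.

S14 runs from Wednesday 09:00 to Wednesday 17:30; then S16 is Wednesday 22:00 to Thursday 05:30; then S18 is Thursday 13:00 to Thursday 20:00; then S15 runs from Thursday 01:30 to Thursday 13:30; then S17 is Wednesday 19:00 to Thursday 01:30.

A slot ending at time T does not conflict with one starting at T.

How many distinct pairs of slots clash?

Sorted by start: S14, S17, S16, S15, S18.
S17 starts after S14 ends, so S14 has no further overlaps.
S16 starts before S17 ends → S17 and S16 overlap.
S15 starts exactly when S17 ends (back-to-back, no overlap), so S17 has no further overlaps.
S15 starts before S16 ends → S16 and S15 overlap.
S18 starts after S16 ends.
S18 starts before S15 ends → S15 and S18 overlap.
Overlapping pairs: S15 & S16, S15 & S18, S16 & S17 — 3 in total.

3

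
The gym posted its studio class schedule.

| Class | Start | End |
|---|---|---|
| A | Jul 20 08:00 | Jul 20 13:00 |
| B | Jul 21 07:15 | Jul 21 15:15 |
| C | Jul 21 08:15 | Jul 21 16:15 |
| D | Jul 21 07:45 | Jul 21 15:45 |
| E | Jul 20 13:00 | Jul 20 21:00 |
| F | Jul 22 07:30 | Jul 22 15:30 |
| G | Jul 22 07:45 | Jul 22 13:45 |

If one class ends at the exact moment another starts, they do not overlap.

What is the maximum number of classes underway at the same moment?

Sweep the timeline, counting +1 at each start and −1 at each end (ends before starts at a tie):
Jul 20 08:00 start A → 1
Jul 20 13:00 end A → 0
Jul 20 13:00 start E → 1
Jul 20 21:00 end E → 0
Jul 21 07:15 start B → 1
Jul 21 07:45 start D → 2
Jul 21 08:15 start C → 3
Jul 21 15:15 end B → 2
Jul 21 15:45 end D → 1
Jul 21 16:15 end C → 0
Jul 22 07:30 start F → 1
Jul 22 07:45 start G → 2
Jul 22 13:45 end G → 1
Jul 22 15:30 end F → 0
Peak is 3, at Jul 21 08:15 (B, C, D).

3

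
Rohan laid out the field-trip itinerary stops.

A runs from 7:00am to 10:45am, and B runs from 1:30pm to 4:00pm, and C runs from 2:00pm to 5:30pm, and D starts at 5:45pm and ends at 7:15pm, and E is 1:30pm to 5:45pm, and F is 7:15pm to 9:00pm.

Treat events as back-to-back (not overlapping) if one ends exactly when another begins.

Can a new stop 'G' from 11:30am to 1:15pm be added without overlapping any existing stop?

A: ends 10:45am at or before G starts 11:30am → clear.
B: starts 1:30pm at or after G ends 1:15pm → clear.
E: starts 1:30pm at or after G ends 1:15pm → clear.
C: starts 2:00pm at or after G ends 1:15pm → clear.
D: starts 5:45pm at or after G ends 1:15pm → clear.
F: starts 7:15pm at or after G ends 1:15pm → clear.

Yes — the slot is free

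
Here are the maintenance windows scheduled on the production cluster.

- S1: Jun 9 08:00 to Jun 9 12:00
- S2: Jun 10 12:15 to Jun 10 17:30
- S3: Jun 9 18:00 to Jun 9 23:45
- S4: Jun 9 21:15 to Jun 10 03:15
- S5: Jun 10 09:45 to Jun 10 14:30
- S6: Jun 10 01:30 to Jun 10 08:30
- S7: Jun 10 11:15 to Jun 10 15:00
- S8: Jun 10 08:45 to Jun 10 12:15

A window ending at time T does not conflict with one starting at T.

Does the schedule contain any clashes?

Yes

Sorted by start: S1, S3, S4, S6, S8, S5, S7, S2.
S3 starts after S1 ends, so S1 has no further overlaps.
S4 starts before S3 ends → S3 and S4 overlap.
That's a conflict, so the schedule is not conflict-free.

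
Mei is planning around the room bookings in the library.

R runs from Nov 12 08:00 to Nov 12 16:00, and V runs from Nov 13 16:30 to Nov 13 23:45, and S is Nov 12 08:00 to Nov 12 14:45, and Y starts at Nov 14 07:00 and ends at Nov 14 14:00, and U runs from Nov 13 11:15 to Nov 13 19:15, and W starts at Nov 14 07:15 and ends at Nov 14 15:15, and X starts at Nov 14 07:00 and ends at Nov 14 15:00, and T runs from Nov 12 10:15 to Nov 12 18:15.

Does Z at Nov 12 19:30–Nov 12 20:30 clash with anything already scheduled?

No — it doesn't clash with anything

R: ends Nov 12 16:00 at or before Z starts Nov 12 19:30 → clear.
S: ends Nov 12 14:45 at or before Z starts Nov 12 19:30 → clear.
T: ends Nov 12 18:15 at or before Z starts Nov 12 19:30 → clear.
U: starts Nov 13 11:15 at or after Z ends Nov 12 20:30 → clear.
V: starts Nov 13 16:30 at or after Z ends Nov 12 20:30 → clear.
X: starts Nov 14 07:00 at or after Z ends Nov 12 20:30 → clear.
Y: starts Nov 14 07:00 at or after Z ends Nov 12 20:30 → clear.
W: starts Nov 14 07:15 at or after Z ends Nov 12 20:30 → clear.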